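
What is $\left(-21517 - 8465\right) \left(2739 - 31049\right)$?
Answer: $848790420$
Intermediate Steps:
$\left(-21517 - 8465\right) \left(2739 - 31049\right) = \left(-21517 - 8465\right) \left(-28310\right) = \left(-29982\right) \left(-28310\right) = 848790420$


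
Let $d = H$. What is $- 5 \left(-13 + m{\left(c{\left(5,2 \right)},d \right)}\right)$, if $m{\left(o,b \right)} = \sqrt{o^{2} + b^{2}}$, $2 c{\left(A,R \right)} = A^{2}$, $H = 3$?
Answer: $65 - \frac{5 \sqrt{661}}{2} \approx 0.7252$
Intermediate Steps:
$d = 3$
$c{\left(A,R \right)} = \frac{A^{2}}{2}$
$m{\left(o,b \right)} = \sqrt{b^{2} + o^{2}}$
$- 5 \left(-13 + m{\left(c{\left(5,2 \right)},d \right)}\right) = - 5 \left(-13 + \sqrt{3^{2} + \left(\frac{5^{2}}{2}\right)^{2}}\right) = - 5 \left(-13 + \sqrt{9 + \left(\frac{1}{2} \cdot 25\right)^{2}}\right) = - 5 \left(-13 + \sqrt{9 + \left(\frac{25}{2}\right)^{2}}\right) = - 5 \left(-13 + \sqrt{9 + \frac{625}{4}}\right) = - 5 \left(-13 + \sqrt{\frac{661}{4}}\right) = - 5 \left(-13 + \frac{\sqrt{661}}{2}\right) = 65 - \frac{5 \sqrt{661}}{2}$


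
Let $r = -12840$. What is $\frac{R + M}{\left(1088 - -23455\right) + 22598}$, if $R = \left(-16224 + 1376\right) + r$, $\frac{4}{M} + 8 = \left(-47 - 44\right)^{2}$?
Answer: $- \frac{229062820}{389997493} \approx -0.58734$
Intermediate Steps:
$M = \frac{4}{8273}$ ($M = \frac{4}{-8 + \left(-47 - 44\right)^{2}} = \frac{4}{-8 + \left(-91\right)^{2}} = \frac{4}{-8 + 8281} = \frac{4}{8273} \approx 0.0004835$)
$R = -27688$ ($R = \left(-16224 + 1376\right) - 12840 = -14848 - 12840 = -27688$)
$\frac{R + M}{\left(1088 - -23455\right) + 22598} = \frac{-27688 + \frac{4}{8273}}{\left(1088 - -23455\right) + 22598} = - \frac{229062820}{8273 \left(\left(1088 + 23455\right) + 22598\right)} = - \frac{229062820}{8273 \left(24543 + 22598\right)} = - \frac{229062820}{8273 \cdot 47141} = \left(- \frac{229062820}{8273}\right) \frac{1}{47141} = - \frac{229062820}{389997493}$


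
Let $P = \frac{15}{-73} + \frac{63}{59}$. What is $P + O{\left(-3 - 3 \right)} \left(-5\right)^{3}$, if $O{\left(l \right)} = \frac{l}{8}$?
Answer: $\frac{1629981}{17228} \approx 94.612$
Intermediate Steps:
$O{\left(l \right)} = \frac{l}{8}$ ($O{\left(l \right)} = l \frac{1}{8} = \frac{l}{8}$)
$P = \frac{3714}{4307}$ ($P = 15 \left(- \frac{1}{73}\right) + 63 \cdot \frac{1}{59} = - \frac{15}{73} + \frac{63}{59} = \frac{3714}{4307} \approx 0.86232$)
$P + O{\left(-3 - 3 \right)} \left(-5\right)^{3} = \frac{3714}{4307} + \frac{-3 - 3}{8} \left(-5\right)^{3} = \frac{3714}{4307} + \frac{-3 - 3}{8} \left(-125\right) = \frac{3714}{4307} + \frac{1}{8} \left(-6\right) \left(-125\right) = \frac{3714}{4307} - - \frac{375}{4} = \frac{3714}{4307} + \frac{375}{4} = \frac{1629981}{17228}$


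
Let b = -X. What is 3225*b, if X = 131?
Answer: -422475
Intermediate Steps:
b = -131 (b = -1*131 = -131)
3225*b = 3225*(-131) = -422475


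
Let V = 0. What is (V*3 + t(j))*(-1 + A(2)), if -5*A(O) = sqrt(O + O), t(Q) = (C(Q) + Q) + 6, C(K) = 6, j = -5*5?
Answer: 91/5 ≈ 18.200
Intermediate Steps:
j = -25
t(Q) = 12 + Q (t(Q) = (6 + Q) + 6 = 12 + Q)
A(O) = -sqrt(2)*sqrt(O)/5 (A(O) = -sqrt(O + O)/5 = -sqrt(2)*sqrt(O)/5)
(V*3 + t(j))*(-1 + A(2)) = (0*3 + (12 - 25))*(-1 - sqrt(2)*sqrt(2)/5) = (0 - 13)*(-1 - 2/5) = -13*(-7/5) = 91/5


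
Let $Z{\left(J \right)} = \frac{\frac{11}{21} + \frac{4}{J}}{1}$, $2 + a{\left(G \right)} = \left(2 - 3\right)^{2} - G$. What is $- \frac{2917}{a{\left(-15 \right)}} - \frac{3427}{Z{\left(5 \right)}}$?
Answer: $- \frac{5443153}{1946} \approx -2797.1$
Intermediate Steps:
$a{\left(G \right)} = -1 - G$ ($a{\left(G \right)} = -2 - \left(G - \left(2 - 3\right)^{2}\right) = -2 - \left(-1 + G\right) = -1 - G$)
$Z{\left(J \right)} = \frac{11}{21} + \frac{4}{J}$ ($Z{\left(J \right)} = \left(11 \cdot \frac{1}{21} + \frac{4}{J}\right) 1 = \left(\frac{11}{21} + \frac{4}{J}\right) 1 = \frac{11}{21} + \frac{4}{J}$)
$- \frac{2917}{a{\left(-15 \right)}} - \frac{3427}{Z{\left(5 \right)}} = - \frac{2917}{-1 - -15} - \frac{3427}{\frac{11}{21} + \frac{4}{5}} = - \frac{2917}{-1 + 15} - \frac{3427}{\frac{11}{21} + 4 \cdot \frac{1}{5}} = - \frac{2917}{14} - \frac{3427}{\frac{11}{21} + \frac{4}{5}} = \left(-2917\right) \frac{1}{14} - \frac{3427}{\frac{139}{105}} = - \frac{2917}{14} - \frac{359835}{139} = - \frac{5443153}{1946}$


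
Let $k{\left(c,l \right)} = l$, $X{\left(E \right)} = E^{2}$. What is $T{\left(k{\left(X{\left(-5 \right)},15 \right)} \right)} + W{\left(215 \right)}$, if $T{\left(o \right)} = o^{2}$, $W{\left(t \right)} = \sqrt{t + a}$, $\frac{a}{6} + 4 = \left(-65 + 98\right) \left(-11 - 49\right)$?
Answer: $225 + i \sqrt{11689} \approx 225.0 + 108.12 i$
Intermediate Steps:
$a = -11904$ ($a = -24 + 6 \left(-65 + 98\right) \left(-11 - 49\right) = -24 + 6 \cdot 33 \left(-60\right) = -24 + 6 \left(-1980\right) = -24 - 11880 = -11904$)
$W{\left(t \right)} = \sqrt{-11904 + t}$ ($W{\left(t \right)} = \sqrt{t - 11904} = \sqrt{-11904 + t}$)
$T{\left(k{\left(X{\left(-5 \right)},15 \right)} \right)} + W{\left(215 \right)} = 15^{2} + \sqrt{-11904 + 215} = 225 + \sqrt{-11689} = 225 + i \sqrt{11689}$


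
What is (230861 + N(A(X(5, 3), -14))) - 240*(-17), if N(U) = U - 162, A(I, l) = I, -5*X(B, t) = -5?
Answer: 234780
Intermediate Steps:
X(B, t) = 1 (X(B, t) = -⅕*(-5) = 1)
N(U) = -162 + U
(230861 + N(A(X(5, 3), -14))) - 240*(-17) = (230861 + (-162 + 1)) - 240*(-17) = (230861 - 161) + 4080 = 230700 + 4080 = 234780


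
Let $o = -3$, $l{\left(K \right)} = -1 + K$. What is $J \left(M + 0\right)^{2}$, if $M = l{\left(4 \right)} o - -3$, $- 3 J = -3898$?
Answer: $46776$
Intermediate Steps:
$J = \frac{3898}{3}$ ($J = \left(- \frac{1}{3}\right) \left(-3898\right) = \frac{3898}{3} \approx 1299.3$)
$M = -6$ ($M = \left(-1 + 4\right) \left(-3\right) - -3 = 3 \left(-3\right) + 3 = -9 + 3 = -6$)
$J \left(M + 0\right)^{2} = \frac{3898 \left(-6 + 0\right)^{2}}{3} = \frac{3898 \left(-6\right)^{2}}{3} = \frac{3898}{3} \cdot 36 = 46776$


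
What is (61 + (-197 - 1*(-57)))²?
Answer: 6241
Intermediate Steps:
(61 + (-197 - 1*(-57)))² = (61 + (-197 + 57))² = (61 - 140)² = (-79)² = 6241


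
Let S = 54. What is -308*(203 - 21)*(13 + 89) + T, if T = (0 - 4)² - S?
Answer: -5717750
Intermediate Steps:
T = -38 (T = (0 - 4)² - 1*54 = (-4)² - 54 = 16 - 54 = -38)
-308*(203 - 21)*(13 + 89) + T = -308*(203 - 21)*(13 + 89) - 38 = -56056*102 - 38 = -308*18564 - 38 = -5717712 - 38 = -5717750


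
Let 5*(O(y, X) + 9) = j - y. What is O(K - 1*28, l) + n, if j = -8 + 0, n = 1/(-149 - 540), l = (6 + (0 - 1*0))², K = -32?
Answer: 4818/3445 ≈ 1.3985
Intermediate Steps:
l = 36 (l = (6 + (0 + 0))² = (6 + 0)² = 6² = 36)
n = -1/689 (n = 1/(-689) = -1/689 ≈ -0.0014514)
j = -8
O(y, X) = -53/5 - y/5 (O(y, X) = -9 + (-8 - y)/5 = -9 + (-8/5 - y/5) = -53/5 - y/5)
O(K - 1*28, l) + n = (-53/5 - (-32 - 1*28)/5) - 1/689 = (-53/5 - (-32 - 28)/5) - 1/689 = (-53/5 - ⅕*(-60)) - 1/689 = (-53/5 + 12) - 1/689 = 7/5 - 1/689 = 4818/3445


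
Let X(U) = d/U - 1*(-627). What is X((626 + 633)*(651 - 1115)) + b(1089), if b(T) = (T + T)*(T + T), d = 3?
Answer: 2771512622733/584176 ≈ 4.7443e+6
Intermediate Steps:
b(T) = 4*T² (b(T) = (2*T)*(2*T) = 4*T²)
X(U) = 627 + 3/U (X(U) = 3/U - 1*(-627) = 3/U + 627 = 627 + 3/U)
X((626 + 633)*(651 - 1115)) + b(1089) = (627 + 3/(((626 + 633)*(651 - 1115)))) + 4*1089² = (627 + 3/((1259*(-464)))) + 4*1185921 = (627 + 3/(-584176)) + 4743684 = (627 + 3*(-1/584176)) + 4743684 = (627 - 3/584176) + 4743684 = 366278349/584176 + 4743684 = 2771512622733/584176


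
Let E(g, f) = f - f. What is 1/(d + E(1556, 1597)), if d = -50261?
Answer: -1/50261 ≈ -1.9896e-5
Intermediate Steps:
E(g, f) = 0
1/(d + E(1556, 1597)) = 1/(-50261 + 0) = 1/(-50261) = -1/50261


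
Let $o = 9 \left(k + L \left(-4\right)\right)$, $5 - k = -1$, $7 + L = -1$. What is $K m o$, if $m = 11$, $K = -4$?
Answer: $-15048$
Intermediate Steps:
$L = -8$ ($L = -7 - 1 = -8$)
$k = 6$ ($k = 5 - -1 = 5 + 1 = 6$)
$o = 342$ ($o = 9 \left(6 - -32\right) = 9 \left(6 + 32\right) = 9 \cdot 38 = 342$)
$K m o = \left(-4\right) 11 \cdot 342 = \left(-44\right) 342 = -15048$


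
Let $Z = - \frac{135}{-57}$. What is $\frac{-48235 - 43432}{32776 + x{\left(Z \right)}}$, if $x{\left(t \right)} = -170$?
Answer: $- \frac{91667}{32606} \approx -2.8114$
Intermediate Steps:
$Z = \frac{45}{19}$ ($Z = \left(-135\right) \left(- \frac{1}{57}\right) = \frac{45}{19} \approx 2.3684$)
$\frac{-48235 - 43432}{32776 + x{\left(Z \right)}} = \frac{-48235 - 43432}{32776 - 170} = - \frac{91667}{32606}$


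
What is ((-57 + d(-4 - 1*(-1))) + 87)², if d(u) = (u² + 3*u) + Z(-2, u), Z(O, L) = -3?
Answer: 729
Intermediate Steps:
d(u) = -3 + u² + 3*u (d(u) = (u² + 3*u) - 3 = -3 + u² + 3*u)
((-57 + d(-4 - 1*(-1))) + 87)² = ((-57 + (-3 + (-4 - 1*(-1))² + 3*(-4 - 1*(-1)))) + 87)² = ((-57 + (-3 + (-4 + 1)² + 3*(-4 + 1))) + 87)² = ((-57 + (-3 + (-3)² + 3*(-3))) + 87)² = ((-57 + (-3 + 9 - 9)) + 87)² = ((-57 - 3) + 87)² = (-60 + 87)² = 27² = 729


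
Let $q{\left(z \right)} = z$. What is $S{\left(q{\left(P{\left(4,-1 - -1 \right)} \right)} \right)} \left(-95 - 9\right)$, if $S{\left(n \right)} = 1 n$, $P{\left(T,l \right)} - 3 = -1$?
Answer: $-208$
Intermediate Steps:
$P{\left(T,l \right)} = 2$ ($P{\left(T,l \right)} = 3 - 1 = 2$)
$S{\left(n \right)} = n$
$S{\left(q{\left(P{\left(4,-1 - -1 \right)} \right)} \right)} \left(-95 - 9\right) = 2 \left(-95 - 9\right) = 2 \left(-104\right) = -208$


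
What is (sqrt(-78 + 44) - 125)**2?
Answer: (125 - I*sqrt(34))**2 ≈ 15591.0 - 1457.7*I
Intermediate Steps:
(sqrt(-78 + 44) - 125)**2 = (sqrt(-34) - 125)**2 = (I*sqrt(34) - 125)**2 = (-125 + I*sqrt(34))**2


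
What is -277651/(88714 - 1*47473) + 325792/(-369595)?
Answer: -116054409217/15242467395 ≈ -7.6139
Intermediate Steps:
-277651/(88714 - 1*47473) + 325792/(-369595) = -277651/(88714 - 47473) + 325792*(-1/369595) = -277651/41241 - 325792/369595 = -116054409217/15242467395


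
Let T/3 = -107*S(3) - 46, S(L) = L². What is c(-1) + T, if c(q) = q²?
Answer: -3026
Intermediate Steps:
T = -3027 (T = 3*(-107*3² - 46) = 3*(-107*9 - 46) = 3*(-963 - 46) = 3*(-1009) = -3027)
c(-1) + T = (-1)² - 3027 = 1 - 3027 = -3026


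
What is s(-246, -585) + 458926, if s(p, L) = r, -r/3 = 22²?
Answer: 457474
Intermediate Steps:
r = -1452 (r = -3*22² = -3*484 = -1452)
s(p, L) = -1452
s(-246, -585) + 458926 = -1452 + 458926 = 457474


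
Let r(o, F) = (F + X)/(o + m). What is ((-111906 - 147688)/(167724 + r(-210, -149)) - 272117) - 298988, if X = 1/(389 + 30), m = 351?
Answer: -943173303639226/1651483961 ≈ -5.7111e+5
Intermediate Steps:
X = 1/419 ≈ 0.0023866
r(o, F) = (1/419 + F)/(351 + o) (r(o, F) = (F + 1/419)/(o + 351) = (1/419 + F)/(351 + o))
((-111906 - 147688)/(167724 + r(-210, -149)) - 272117) - 298988 = ((-111906 - 147688)/(167724 + (1/419 - 149)/(351 - 210)) - 272117) - 298988 = (-259594/(167724 - 62430/419/141) - 272117) - 298988 = (-259594/(167724 + (1/141)*(-62430/419)) - 272117) - 298988 = (-259594/(167724 - 20810/19693) - 272117) - 298988 = (-259594/3302967922/19693 - 272117) - 298988 = (-259594*19693/3302967922 - 272117) - 298988 = (-2556092321/1651483961 - 272117) - 298988 = -449399417107758/1651483961 - 298988 = -943173303639226/1651483961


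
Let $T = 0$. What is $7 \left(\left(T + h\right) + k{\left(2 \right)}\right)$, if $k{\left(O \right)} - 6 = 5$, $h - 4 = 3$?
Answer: $126$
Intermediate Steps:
$h = 7$ ($h = 4 + 3 = 7$)
$k{\left(O \right)} = 11$ ($k{\left(O \right)} = 6 + 5 = 11$)
$7 \left(\left(T + h\right) + k{\left(2 \right)}\right) = 7 \left(\left(0 + 7\right) + 11\right) = 7 \left(7 + 11\right) = 7 \cdot 18 = 126$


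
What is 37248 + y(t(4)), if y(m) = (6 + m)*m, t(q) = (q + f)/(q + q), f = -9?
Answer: 2383657/64 ≈ 37245.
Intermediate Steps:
t(q) = (-9 + q)/(2*q) (t(q) = (q - 9)/(q + q) = (-9 + q)/((2*q)) = (-9 + q)*(1/(2*q)) = (-9 + q)/(2*q))
y(m) = m*(6 + m)
37248 + y(t(4)) = 37248 + ((½)*(-9 + 4)/4)*(6 + (½)*(-9 + 4)/4) = 37248 + ((½)*(¼)*(-5))*(6 + (½)*(¼)*(-5)) = 37248 - 5*(6 - 5/8)/8 = 37248 - 5/8*43/8 = 37248 - 215/64 = 2383657/64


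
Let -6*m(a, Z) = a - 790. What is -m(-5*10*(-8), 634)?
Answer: -65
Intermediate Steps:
m(a, Z) = 395/3 - a/6 (m(a, Z) = -(a - 790)/6 = -(-790 + a)/6 = 395/3 - a/6)
-m(-5*10*(-8), 634) = -(395/3 - (-5*10)*(-8)/6) = -(395/3 - (-25)*(-8)/3) = -(395/3 - 1/6*400) = -(395/3 - 200/3) = -1*65 = -65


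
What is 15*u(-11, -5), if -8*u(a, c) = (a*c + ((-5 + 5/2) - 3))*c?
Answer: 7425/16 ≈ 464.06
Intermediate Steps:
u(a, c) = -c*(-11/2 + a*c)/8 (u(a, c) = -(a*c + ((-5 + 5/2) - 3))*c/8 = -(a*c + (-5/2 - 3))*c/8 = -(a*c - 11/2)*c/8 = -(-11/2 + a*c)*c/8 = -c*(-11/2 + a*c)/8)
15*u(-11, -5) = 15*((1/16)*(-5)*(11 - 2*(-11)*(-5))) = 15*((1/16)*(-5)*(11 - 110)) = 15*((1/16)*(-5)*(-99)) = 15*(495/16) = 7425/16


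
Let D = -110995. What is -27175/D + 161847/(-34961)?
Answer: -3402828518/776099239 ≈ -4.3845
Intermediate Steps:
-27175/D + 161847/(-34961) = -27175/(-110995) + 161847/(-34961) = -27175*(-1/110995) + 161847*(-1/34961) = 5435/22199 - 161847/34961 = -3402828518/776099239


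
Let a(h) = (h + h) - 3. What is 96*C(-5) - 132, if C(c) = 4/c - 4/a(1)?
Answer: 876/5 ≈ 175.20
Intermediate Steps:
a(h) = -3 + 2*h (a(h) = 2*h - 3 = -3 + 2*h)
C(c) = 4 + 4/c (C(c) = 4/c - 4/(-3 + 2*1) = 4/c - 4/(-3 + 2) = 4/c - 4/(-1) = 4/c - 4*(-1) = 4/c + 4 = 4 + 4/c)
96*C(-5) - 132 = 96*(4 + 4/(-5)) - 132 = 96*(4 + 4*(-⅕)) - 132 = 96*(4 - ⅘) - 132 = 96*(16/5) - 132 = 1536/5 - 132 = 876/5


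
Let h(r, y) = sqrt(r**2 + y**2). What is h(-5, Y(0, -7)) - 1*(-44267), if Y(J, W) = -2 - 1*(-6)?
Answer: 44267 + sqrt(41) ≈ 44273.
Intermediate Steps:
Y(J, W) = 4 (Y(J, W) = -2 + 6 = 4)
h(-5, Y(0, -7)) - 1*(-44267) = sqrt((-5)**2 + 4**2) - 1*(-44267) = sqrt(25 + 16) + 44267 = sqrt(41) + 44267 = 44267 + sqrt(41)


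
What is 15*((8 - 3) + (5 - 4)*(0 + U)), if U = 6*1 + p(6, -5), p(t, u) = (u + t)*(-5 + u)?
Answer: 15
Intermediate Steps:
p(t, u) = (-5 + u)*(t + u) (p(t, u) = (t + u)*(-5 + u) = (-5 + u)*(t + u))
U = -4 (U = 6*1 + ((-5)² - 5*6 - 5*(-5) + 6*(-5)) = 6 + (25 - 30 + 25 - 30) = 6 - 10 = -4)
15*((8 - 3) + (5 - 4)*(0 + U)) = 15*((8 - 3) + (5 - 4)*(0 - 4)) = 15*(5 + 1*(-4)) = 15*(5 - 4) = 15*1 = 15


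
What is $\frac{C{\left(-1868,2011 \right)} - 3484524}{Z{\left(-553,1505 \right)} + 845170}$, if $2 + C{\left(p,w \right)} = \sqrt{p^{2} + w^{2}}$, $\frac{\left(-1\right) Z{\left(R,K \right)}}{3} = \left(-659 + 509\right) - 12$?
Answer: $- \frac{1742263}{422828} + \frac{\sqrt{7533545}}{845656} \approx -4.1173$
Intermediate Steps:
$Z{\left(R,K \right)} = 486$ ($Z{\left(R,K \right)} = - 3 \left(\left(-659 + 509\right) - 12\right) = - 3 \left(-150 - 12\right) = \left(-3\right) \left(-162\right) = 486$)
$C{\left(p,w \right)} = -2 + \sqrt{p^{2} + w^{2}}$
$\frac{C{\left(-1868,2011 \right)} - 3484524}{Z{\left(-553,1505 \right)} + 845170} = \frac{\left(-2 + \sqrt{\left(-1868\right)^{2} + 2011^{2}}\right) - 3484524}{486 + 845170} = \frac{\left(-2 + \sqrt{3489424 + 4044121}\right) - 3484524}{845656} = \left(\left(-2 + \sqrt{7533545}\right) - 3484524\right) \frac{1}{845656} = \left(-3484526 + \sqrt{7533545}\right) \frac{1}{845656} = - \frac{1742263}{422828} + \frac{\sqrt{7533545}}{845656}$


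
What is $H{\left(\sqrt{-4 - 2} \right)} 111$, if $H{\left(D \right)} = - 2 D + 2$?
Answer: $222 - 222 i \sqrt{6} \approx 222.0 - 543.79 i$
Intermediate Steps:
$H{\left(D \right)} = 2 - 2 D$
$H{\left(\sqrt{-4 - 2} \right)} 111 = \left(2 - 2 \sqrt{-4 - 2}\right) 111 = \left(2 - 2 \sqrt{-6}\right) 111 = \left(2 - 2 i \sqrt{6}\right) 111 = 222 - 222 i \sqrt{6}$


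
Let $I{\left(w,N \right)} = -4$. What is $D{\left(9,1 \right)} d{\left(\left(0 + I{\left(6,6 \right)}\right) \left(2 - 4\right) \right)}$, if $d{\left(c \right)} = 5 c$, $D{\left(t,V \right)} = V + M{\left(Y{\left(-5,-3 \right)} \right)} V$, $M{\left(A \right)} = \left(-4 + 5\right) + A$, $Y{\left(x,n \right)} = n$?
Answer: $-40$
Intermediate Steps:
$M{\left(A \right)} = 1 + A$
$D{\left(t,V \right)} = - V$ ($D{\left(t,V \right)} = V + \left(1 - 3\right) V = V - 2 V = - V$)
$D{\left(9,1 \right)} d{\left(\left(0 + I{\left(6,6 \right)}\right) \left(2 - 4\right) \right)} = \left(-1\right) 1 \cdot 5 \left(0 - 4\right) \left(2 - 4\right) = - 5 \left(\left(-4\right) \left(-2\right)\right) = - 5 \cdot 8 = \left(-1\right) 40 = -40$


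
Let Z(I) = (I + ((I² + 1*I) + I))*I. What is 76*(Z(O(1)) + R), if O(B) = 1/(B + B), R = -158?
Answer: -23883/2 ≈ -11942.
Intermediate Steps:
O(B) = 1/(2*B)
Z(I) = I*(I² + 3*I) (Z(I) = (I + ((I² + I) + I))*I = (I + ((I + I²) + I))*I = (I + (I² + 2*I))*I = (I² + 3*I)*I = I*(I² + 3*I))
76*(Z(O(1)) + R) = 76*(((½)/1)²*(3 + (½)/1) - 158) = 76*(((½)*1)²*(3 + (½)*1) - 158) = 76*((½)²*(3 + ½) - 158) = 76*((¼)*(7/2) - 158) = 76*(7/8 - 158) = 76*(-1257/8) = -23883/2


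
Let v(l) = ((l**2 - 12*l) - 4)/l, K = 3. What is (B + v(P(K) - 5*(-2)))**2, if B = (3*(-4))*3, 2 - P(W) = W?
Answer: 126025/81 ≈ 1555.9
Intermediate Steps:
P(W) = 2 - W
v(l) = (-4 + l**2 - 12*l)/l
B = -36 (B = -12*3 = -36)
(B + v(P(K) - 5*(-2)))**2 = (-36 + (-12 + ((2 - 1*3) - 5*(-2)) - 4/((2 - 1*3) - 5*(-2))))**2 = (-36 + (-12 + ((2 - 3) + 10) - 4/((2 - 3) + 10)))**2 = (-36 + (-12 + (-1 + 10) - 4/(-1 + 10)))**2 = (-36 + (-12 + 9 - 4/9))**2 = (-36 - 31/9)**2 = (-355/9)**2 = 126025/81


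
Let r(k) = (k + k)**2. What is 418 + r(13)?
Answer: 1094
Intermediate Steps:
r(k) = 4*k**2 (r(k) = (2*k)**2 = 4*k**2)
418 + r(13) = 418 + 4*13**2 = 418 + 4*169 = 418 + 676 = 1094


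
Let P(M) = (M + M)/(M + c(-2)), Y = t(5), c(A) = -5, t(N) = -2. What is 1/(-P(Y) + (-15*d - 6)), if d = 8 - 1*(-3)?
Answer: -7/1201 ≈ -0.0058285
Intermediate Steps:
Y = -2
d = 11 (d = 8 + 3 = 11)
P(M) = 2*M/(-5 + M) (P(M) = (M + M)/(M - 5) = (2*M)/(-5 + M) = 2*M/(-5 + M))
1/(-P(Y) + (-15*d - 6)) = 1/(-2*(-2)/(-5 - 2) + (-15*11 - 6)) = 1/(-2*(-2)/(-7) + (-165 - 6)) = 1/(-2*(-2)*(-1)/7 - 171) = 1/(-1*4/7 - 171) = 1/(-4/7 - 171) = 1/(-1201/7) = -7/1201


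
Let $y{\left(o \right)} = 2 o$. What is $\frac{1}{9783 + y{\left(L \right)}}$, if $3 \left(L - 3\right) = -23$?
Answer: $\frac{3}{29321} \approx 0.00010232$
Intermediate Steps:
$L = - \frac{14}{3}$ ($L = 3 + \frac{1}{3} \left(-23\right) = 3 - \frac{23}{3} = - \frac{14}{3} \approx -4.6667$)
$\frac{1}{9783 + y{\left(L \right)}} = \frac{1}{9783 + 2 \left(- \frac{14}{3}\right)} = \frac{1}{9783 - \frac{28}{3}} = \frac{1}{\frac{29321}{3}} = \frac{3}{29321}$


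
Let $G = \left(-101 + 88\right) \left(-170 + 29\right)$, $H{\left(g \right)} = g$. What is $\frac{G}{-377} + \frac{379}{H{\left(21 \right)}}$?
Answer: $\frac{8030}{609} \approx 13.186$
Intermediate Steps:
$G = 1833$ ($G = \left(-13\right) \left(-141\right) = 1833$)
$\frac{G}{-377} + \frac{379}{H{\left(21 \right)}} = \frac{1833}{-377} + \frac{379}{21} = 1833 \left(- \frac{1}{377}\right) + 379 \cdot \frac{1}{21} = - \frac{141}{29} + \frac{379}{21} = \frac{8030}{609}$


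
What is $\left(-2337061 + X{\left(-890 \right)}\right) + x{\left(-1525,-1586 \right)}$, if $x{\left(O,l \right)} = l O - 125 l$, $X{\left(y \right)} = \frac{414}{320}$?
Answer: $\frac{44774447}{160} \approx 2.7984 \cdot 10^{5}$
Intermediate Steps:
$X{\left(y \right)} = \frac{207}{160}$ ($X{\left(y \right)} = 414 \cdot \frac{1}{320} = \frac{207}{160}$)
$x{\left(O,l \right)} = - 125 l + O l$ ($x{\left(O,l \right)} = O l - 125 l = - 125 l + O l$)
$\left(-2337061 + X{\left(-890 \right)}\right) + x{\left(-1525,-1586 \right)} = \left(-2337061 + \frac{207}{160}\right) - 1586 \left(-125 - 1525\right) = - \frac{373929553}{160} - -2616900 = - \frac{373929553}{160} + 2616900 = \frac{44774447}{160}$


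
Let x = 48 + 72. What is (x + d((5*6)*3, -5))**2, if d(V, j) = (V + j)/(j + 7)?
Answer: 105625/4 ≈ 26406.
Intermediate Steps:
x = 120
d(V, j) = (V + j)/(7 + j)
(x + d((5*6)*3, -5))**2 = (120 + ((5*6)*3 - 5)/(7 - 5))**2 = (120 + (30*3 - 5)/2)**2 = (120 + (90 - 5)/2)**2 = (120 + (1/2)*85)**2 = (120 + 85/2)**2 = (325/2)**2 = 105625/4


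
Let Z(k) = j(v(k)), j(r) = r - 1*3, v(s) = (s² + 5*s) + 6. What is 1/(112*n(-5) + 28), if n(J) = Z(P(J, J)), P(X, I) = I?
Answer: 1/364 ≈ 0.0027473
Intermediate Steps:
v(s) = 6 + s² + 5*s
j(r) = -3 + r (j(r) = r - 3 = -3 + r)
Z(k) = 3 + k² + 5*k (Z(k) = -3 + (6 + k² + 5*k) = 3 + k² + 5*k)
n(J) = 3 + J² + 5*J
1/(112*n(-5) + 28) = 1/(112*(3 + (-5)² + 5*(-5)) + 28) = 1/(112*(3 + 25 - 25) + 28) = 1/(112*3 + 28) = 1/(336 + 28) = 1/364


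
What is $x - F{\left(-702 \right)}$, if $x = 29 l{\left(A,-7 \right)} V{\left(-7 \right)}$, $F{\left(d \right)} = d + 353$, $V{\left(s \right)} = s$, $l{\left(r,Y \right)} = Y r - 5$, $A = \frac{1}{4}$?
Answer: $\frac{6877}{4} \approx 1719.3$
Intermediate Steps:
$A = \frac{1}{4} \approx 0.25$
$l{\left(r,Y \right)} = -5 + Y r$
$F{\left(d \right)} = 353 + d$
$x = \frac{5481}{4}$ ($x = 29 \left(-5 - \frac{7}{4}\right) \left(-7\right) = 29 \left(- \frac{27}{4}\right) \left(-7\right) = \left(- \frac{783}{4}\right) \left(-7\right) = \frac{5481}{4} \approx 1370.3$)
$x - F{\left(-702 \right)} = \frac{5481}{4} - \left(353 - 702\right) = \frac{5481}{4} - -349 = \frac{5481}{4} + 349 = \frac{6877}{4}$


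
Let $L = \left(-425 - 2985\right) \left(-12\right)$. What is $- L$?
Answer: $-40920$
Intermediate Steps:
$L = 40920$ ($L = \left(-425 - 2985\right) \left(-12\right) = \left(-3410\right) \left(-12\right) = 40920$)
$- L = \left(-1\right) 40920 = -40920$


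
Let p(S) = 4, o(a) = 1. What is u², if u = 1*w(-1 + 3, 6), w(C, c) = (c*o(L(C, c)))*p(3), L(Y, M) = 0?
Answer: 576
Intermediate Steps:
w(C, c) = 4*c (w(C, c) = (c*1)*4 = c*4 = 4*c)
u = 24 (u = 1*(4*6) = 1*24 = 24)
u² = 24² = 576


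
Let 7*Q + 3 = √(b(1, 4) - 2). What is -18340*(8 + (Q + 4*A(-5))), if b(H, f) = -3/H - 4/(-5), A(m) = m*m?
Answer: -1972860 - 524*I*√105 ≈ -1.9729e+6 - 5369.4*I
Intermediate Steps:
A(m) = m²
b(H, f) = ⅘ - 3/H (b(H, f) = -3/H - 4*(-⅕) = -3/H + ⅘ = ⅘ - 3/H)
Q = -3/7 + I*√105/35 (Q = -3/7 + √((⅘ - 3/1) - 2)/7 = -3/7 + √((⅘ - 3*1) - 2)/7 = -3/7 + √((⅘ - 3) - 2)/7 = -3/7 + √(-11/5 - 2)/7 = -3/7 + √(-21/5)/7 = -3/7 + (I*√105/5)/7 = -3/7 + I*√105/35 ≈ -0.42857 + 0.29277*I)
-18340*(8 + (Q + 4*A(-5))) = -18340*(8 + ((-3/7 + I*√105/35) + 4*(-5)²)) = -18340*(8 + ((-3/7 + I*√105/35) + 4*25)) = -18340*(8 + ((-3/7 + I*√105/35) + 100)) = -18340*(8 + (697/7 + I*√105/35)) = -18340*(753/7 + I*√105/35) = -1834*(7530/7 + 2*I*√105/7) = -1972860 - 524*I*√105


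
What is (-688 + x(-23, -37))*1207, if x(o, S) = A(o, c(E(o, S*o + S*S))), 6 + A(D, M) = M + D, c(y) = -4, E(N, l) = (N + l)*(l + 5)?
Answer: -870247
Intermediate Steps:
E(N, l) = (5 + l)*(N + l) (E(N, l) = (N + l)*(5 + l) = (5 + l)*(N + l))
A(D, M) = -6 + D + M (A(D, M) = -6 + (M + D) = -6 + (D + M) = -6 + D + M)
x(o, S) = -10 + o (x(o, S) = -6 + o - 4 = -10 + o)
(-688 + x(-23, -37))*1207 = (-688 + (-10 - 23))*1207 = (-688 - 33)*1207 = -721*1207 = -870247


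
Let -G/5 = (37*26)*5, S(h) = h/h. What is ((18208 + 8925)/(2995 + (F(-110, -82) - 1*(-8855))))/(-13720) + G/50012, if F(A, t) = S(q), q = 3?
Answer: -977946010399/2032934287160 ≈ -0.48105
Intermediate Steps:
S(h) = 1
F(A, t) = 1
G = -24050 (G = -5*37*26*5 = -4810*5 = -5*4810 = -24050)
((18208 + 8925)/(2995 + (F(-110, -82) - 1*(-8855))))/(-13720) + G/50012 = ((18208 + 8925)/(2995 + (1 - 1*(-8855))))/(-13720) - 24050/50012 = (27133/(2995 + (1 + 8855)))*(-1/13720) - 24050*1/50012 = (27133/(2995 + 8856))*(-1/13720) - 12025/25006 = (27133/11851)*(-1/13720) - 12025/25006 = -27133/162595720 - 12025/25006 = -977946010399/2032934287160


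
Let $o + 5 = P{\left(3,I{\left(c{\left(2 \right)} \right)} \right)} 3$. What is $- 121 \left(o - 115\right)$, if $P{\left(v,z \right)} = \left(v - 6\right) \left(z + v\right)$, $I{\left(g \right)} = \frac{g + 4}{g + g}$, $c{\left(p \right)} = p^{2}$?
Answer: $18876$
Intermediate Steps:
$I{\left(g \right)} = \frac{4 + g}{2 g}$
$P{\left(v,z \right)} = \left(-6 + v\right) \left(v + z\right)$
$o = -41$ ($o = -5 + \left(3^{2} - 18 - 6 \frac{4 + 2^{2}}{2 \cdot 2^{2}} + 3 \frac{4 + 2^{2}}{2 \cdot 2^{2}}\right) 3 = -5 + \left(9 - 18 - 6 \frac{4 + 4}{2 \cdot 4} + 3 \frac{4 + 4}{2 \cdot 4}\right) 3 = -5 + \left(9 - 18 - 6 \cdot \frac{1}{2} \cdot \frac{1}{4} \cdot 8 + 3 \cdot \frac{1}{2} \cdot \frac{1}{4} \cdot 8\right) 3 = -5 + \left(9 - 18 - 6 + 3 \cdot 1\right) 3 = -5 + \left(9 - 18 - 6 + 3\right) 3 = -5 - 36 = -41$)
$- 121 \left(o - 115\right) = - 121 \left(-41 - 115\right) = \left(-121\right) \left(-156\right) = 18876$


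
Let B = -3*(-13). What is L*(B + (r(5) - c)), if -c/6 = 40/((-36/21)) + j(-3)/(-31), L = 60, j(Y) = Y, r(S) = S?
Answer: -177480/31 ≈ -5725.2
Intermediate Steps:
c = 4322/31 (c = -6*(40/((-36/21)) - 3/(-31)) = -6*(40/((-36*1/21)) - 3*(-1/31)) = -6*(40/(-12/7) + 3/31) = -6*(40*(-7/12) + 3/31) = -6*(-70/3 + 3/31) = -6*(-2161/93) = 4322/31 ≈ 139.42)
B = 39
L*(B + (r(5) - c)) = 60*(39 + (5 - 1*4322/31)) = 60*(39 + (5 - 4322/31)) = 60*(39 - 4167/31) = 60*(-2958/31) = -177480/31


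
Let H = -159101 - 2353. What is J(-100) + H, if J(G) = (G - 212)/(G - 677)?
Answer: -41816482/259 ≈ -1.6145e+5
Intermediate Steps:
H = -161454
J(G) = (-212 + G)/(-677 + G)
J(-100) + H = (-212 - 100)/(-677 - 100) - 161454 = -312/(-777) - 161454 = -1/777*(-312) - 161454 = 104/259 - 161454 = -41816482/259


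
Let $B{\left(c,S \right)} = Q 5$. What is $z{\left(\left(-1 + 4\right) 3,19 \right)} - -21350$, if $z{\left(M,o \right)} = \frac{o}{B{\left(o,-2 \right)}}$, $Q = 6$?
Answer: $\frac{640519}{30} \approx 21351.0$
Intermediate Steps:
$B{\left(c,S \right)} = 30$ ($B{\left(c,S \right)} = 6 \cdot 5 = 30$)
$z{\left(M,o \right)} = \frac{o}{30}$
$z{\left(\left(-1 + 4\right) 3,19 \right)} - -21350 = \frac{1}{30} \cdot 19 - -21350 = \frac{19}{30} + 21350 = \frac{640519}{30}$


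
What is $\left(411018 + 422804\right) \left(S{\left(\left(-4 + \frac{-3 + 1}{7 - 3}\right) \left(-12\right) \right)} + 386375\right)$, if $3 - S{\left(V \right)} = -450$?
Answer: $322545696616$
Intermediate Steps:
$S{\left(V \right)} = 453$ ($S{\left(V \right)} = 3 - -450 = 3 + 450 = 453$)
$\left(411018 + 422804\right) \left(S{\left(\left(-4 + \frac{-3 + 1}{7 - 3}\right) \left(-12\right) \right)} + 386375\right) = \left(411018 + 422804\right) \left(453 + 386375\right) = 833822 \cdot 386828 = 322545696616$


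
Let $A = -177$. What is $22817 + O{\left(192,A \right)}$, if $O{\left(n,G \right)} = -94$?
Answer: $22723$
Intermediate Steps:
$22817 + O{\left(192,A \right)} = 22817 - 94 = 22723$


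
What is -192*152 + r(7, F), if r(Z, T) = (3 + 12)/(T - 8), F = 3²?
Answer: -29169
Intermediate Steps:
F = 9
r(Z, T) = 15/(-8 + T)
-192*152 + r(7, F) = -192*152 + 15/(-8 + 9) = -29184 + 15/1 = -29184 + 15*1 = -29184 + 15 = -29169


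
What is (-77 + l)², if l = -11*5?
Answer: 17424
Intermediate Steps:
l = -55
(-77 + l)² = (-77 - 55)² = (-132)² = 17424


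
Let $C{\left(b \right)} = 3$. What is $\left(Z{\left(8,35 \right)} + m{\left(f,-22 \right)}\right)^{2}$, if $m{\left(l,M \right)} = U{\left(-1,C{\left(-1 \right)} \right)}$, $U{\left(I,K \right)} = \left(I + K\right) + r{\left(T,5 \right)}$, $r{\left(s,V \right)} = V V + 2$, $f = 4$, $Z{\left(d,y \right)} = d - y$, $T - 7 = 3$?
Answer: $4$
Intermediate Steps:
$T = 10$ ($T = 7 + 3 = 10$)
$r{\left(s,V \right)} = 2 + V^{2}$ ($r{\left(s,V \right)} = V^{2} + 2 = 2 + V^{2}$)
$U{\left(I,K \right)} = 27 + I + K$ ($U{\left(I,K \right)} = \left(I + K\right) + \left(2 + 5^{2}\right) = \left(I + K\right) + \left(2 + 25\right) = \left(I + K\right) + 27 = 27 + I + K$)
$m{\left(l,M \right)} = 29$ ($m{\left(l,M \right)} = 27 - 1 + 3 = 29$)
$\left(Z{\left(8,35 \right)} + m{\left(f,-22 \right)}\right)^{2} = \left(\left(8 - 35\right) + 29\right)^{2} = \left(-27 + 29\right)^{2} = 2^{2} = 4$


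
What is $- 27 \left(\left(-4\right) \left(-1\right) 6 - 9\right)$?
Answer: $-405$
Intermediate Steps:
$- 27 \left(\left(-4\right) \left(-1\right) 6 - 9\right) = - 27 \left(4 \cdot 6 - 9\right) = - 27 \left(24 - 9\right) = \left(-27\right) 15 = -405$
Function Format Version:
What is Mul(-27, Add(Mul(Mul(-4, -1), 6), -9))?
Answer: -405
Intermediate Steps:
Mul(-27, Add(Mul(Mul(-4, -1), 6), -9)) = Mul(-27, Add(Mul(4, 6), -9)) = Mul(-27, Add(24, -9)) = Mul(-27, 15) = -405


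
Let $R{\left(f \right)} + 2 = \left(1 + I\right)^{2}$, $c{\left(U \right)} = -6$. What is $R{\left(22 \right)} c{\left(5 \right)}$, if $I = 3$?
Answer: $-84$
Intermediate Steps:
$R{\left(f \right)} = 14$ ($R{\left(f \right)} = -2 + \left(1 + 3\right)^{2} = -2 + 4^{2} = -2 + 16 = 14$)
$R{\left(22 \right)} c{\left(5 \right)} = 14 \left(-6\right) = -84$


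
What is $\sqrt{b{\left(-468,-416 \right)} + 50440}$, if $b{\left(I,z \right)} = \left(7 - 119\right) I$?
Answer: $2 \sqrt{25714} \approx 320.71$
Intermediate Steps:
$b{\left(I,z \right)} = - 112 I$
$\sqrt{b{\left(-468,-416 \right)} + 50440} = \sqrt{\left(-112\right) \left(-468\right) + 50440} = \sqrt{52416 + 50440} = \sqrt{102856} = 2 \sqrt{25714}$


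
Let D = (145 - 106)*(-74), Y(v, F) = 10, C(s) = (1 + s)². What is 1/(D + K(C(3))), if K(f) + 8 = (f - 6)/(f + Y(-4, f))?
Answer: -13/37617 ≈ -0.00034559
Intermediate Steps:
D = -2886 (D = 39*(-74) = -2886)
K(f) = -8 + (-6 + f)/(10 + f) (K(f) = -8 + (f - 6)/(f + 10) = -8 + (-6 + f)/(10 + f))
1/(D + K(C(3))) = 1/(-2886 + (-86 - 7*(1 + 3)²)/(10 + (1 + 3)²)) = 1/(-2886 + (-86 - 7*4²)/(10 + 4²)) = 1/(-2886 + (-86 - 7*16)/(10 + 16)) = 1/(-2886 + (-86 - 112)/26) = 1/(-2886 + (1/26)*(-198)) = 1/(-2886 - 99/13) = 1/(-37617/13) = -13/37617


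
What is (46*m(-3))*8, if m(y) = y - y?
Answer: 0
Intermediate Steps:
m(y) = 0
(46*m(-3))*8 = (46*0)*8 = 0*8 = 0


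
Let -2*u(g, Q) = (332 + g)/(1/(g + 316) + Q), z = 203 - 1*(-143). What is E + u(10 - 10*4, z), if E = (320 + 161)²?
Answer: 22894747291/98957 ≈ 2.3136e+5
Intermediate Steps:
E = 231361 (E = 481² = 231361)
z = 346 (z = 203 + 143 = 346)
u(g, Q) = -(332 + g)/(2*(Q + 1/(316 + g))) (u(g, Q) = -(332 + g)/(2*(1/(g + 316) + Q)) = -(332 + g)/(2*(1/(316 + g) + Q)) = -(332 + g)/(2*(Q + 1/(316 + g))))
E + u(10 - 10*4, z) = 231361 + (-104912 - (10 - 10*4)² - 648*(10 - 10*4))/(2*(1 + 316*346 + 346*(10 - 10*4))) = 231361 + (-104912 - (10 - 40)² - 648*(10 - 40))/(2*(1 + 109336 + 346*(10 - 40))) = 231361 + (-104912 - 1*(-30)² - 648*(-30))/(2*(1 + 109336 + 346*(-30))) = 231361 + (-104912 - 1*900 + 19440)/(2*(1 + 109336 - 10380)) = 231361 + (½)*(-104912 - 900 + 19440)/98957 = 231361 + (½)*(1/98957)*(-86372) = 231361 - 43186/98957 = 22894747291/98957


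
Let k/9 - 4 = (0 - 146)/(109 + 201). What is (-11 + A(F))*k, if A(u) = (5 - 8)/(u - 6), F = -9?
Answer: -265842/775 ≈ -343.02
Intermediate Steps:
A(u) = -3/(-6 + u)
k = 4923/155 (k = 36 + 9*((0 - 146)/(109 + 201)) = 36 + 9*(-146/310) = 36 + 9*(-146*1/310) = 36 + 9*(-73/155) = 36 - 657/155 = 4923/155 ≈ 31.761)
(-11 + A(F))*k = (-11 - 3/(-6 - 9))*(4923/155) = (-11 - 3/(-15))*(4923/155) = (-11 - 3*(-1/15))*(4923/155) = (-11 + ⅕)*(4923/155) = -54/5*4923/155 = -265842/775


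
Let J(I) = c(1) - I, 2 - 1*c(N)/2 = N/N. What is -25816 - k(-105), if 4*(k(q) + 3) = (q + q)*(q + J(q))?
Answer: -25708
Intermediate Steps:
c(N) = 2 (c(N) = 4 - 2*N/N = 4 - 2*1 = 4 - 2 = 2)
J(I) = 2 - I
k(q) = -3 + q (k(q) = -3 + ((q + q)*(q + (2 - q)))/4 = -3 + ((2*q)*2)/4 = -3 + (4*q)/4 = -3 + q)
-25816 - k(-105) = -25816 - (-3 - 105) = -25816 - 1*(-108) = -25816 + 108 = -25708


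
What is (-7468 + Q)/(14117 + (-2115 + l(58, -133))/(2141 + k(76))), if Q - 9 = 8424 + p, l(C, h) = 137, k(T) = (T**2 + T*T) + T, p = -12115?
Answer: -30704870/38874999 ≈ -0.78984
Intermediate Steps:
k(T) = T + 2*T**2 (k(T) = (T**2 + T**2) + T = 2*T**2 + T = T + 2*T**2)
Q = -3682 (Q = 9 + (8424 - 12115) = 9 - 3691 = -3682)
(-7468 + Q)/(14117 + (-2115 + l(58, -133))/(2141 + k(76))) = (-7468 - 3682)/(14117 + (-2115 + 137)/(2141 + 76*(1 + 2*76))) = -11150/(14117 - 1978/(2141 + 76*(1 + 152))) = -11150/(14117 - 1978/(2141 + 76*153)) = -11150/(14117 - 1978/(2141 + 11628)) = -11150/(14117 - 1978/13769) = -11150/194374995/13769 = -11150*13769/194374995 = -30704870/38874999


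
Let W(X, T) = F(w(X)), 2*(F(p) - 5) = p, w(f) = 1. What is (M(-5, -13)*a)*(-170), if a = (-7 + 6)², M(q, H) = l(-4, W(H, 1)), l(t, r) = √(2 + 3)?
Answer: -170*√5 ≈ -380.13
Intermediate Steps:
F(p) = 5 + p/2
W(X, T) = 11/2 (W(X, T) = 5 + (½)*1 = 5 + ½ = 11/2)
l(t, r) = √5
M(q, H) = √5
a = 1 (a = (-1)² = 1)
(M(-5, -13)*a)*(-170) = (√5*1)*(-170) = √5*(-170) = -170*√5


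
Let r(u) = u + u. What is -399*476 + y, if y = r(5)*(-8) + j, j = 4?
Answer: -190000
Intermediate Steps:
r(u) = 2*u
y = -76 (y = (2*5)*(-8) + 4 = 10*(-8) + 4 = -80 + 4 = -76)
-399*476 + y = -399*476 - 76 = -189924 - 76 = -190000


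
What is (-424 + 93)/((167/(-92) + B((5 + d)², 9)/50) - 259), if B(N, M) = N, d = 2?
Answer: 761300/597621 ≈ 1.2739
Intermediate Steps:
(-424 + 93)/((167/(-92) + B((5 + d)², 9)/50) - 259) = (-424 + 93)/((167/(-92) + (5 + 2)²/50) - 259) = -331/((167*(-1/92) + 7²*(1/50)) - 259) = -331/((-167/92 + 49*(1/50)) - 259) = -331/((-167/92 + 49/50) - 259) = -331/(-1921/2300 - 259) = -331/(-597621/2300) = -331*(-2300/597621) = 761300/597621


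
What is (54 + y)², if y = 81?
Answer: 18225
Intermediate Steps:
(54 + y)² = (54 + 81)² = 135² = 18225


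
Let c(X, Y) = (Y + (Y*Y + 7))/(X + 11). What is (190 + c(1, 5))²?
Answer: 5368489/144 ≈ 37281.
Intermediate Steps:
c(X, Y) = (7 + Y + Y²)/(11 + X) (c(X, Y) = (Y + (Y² + 7))/(11 + X) = (Y + (7 + Y²))/(11 + X) = (7 + Y + Y²)/(11 + X))
(190 + c(1, 5))² = (190 + (7 + 5 + 5²)/(11 + 1))² = (190 + (7 + 5 + 25)/12)² = (190 + (1/12)*37)² = (190 + 37/12)² = (2317/12)² = 5368489/144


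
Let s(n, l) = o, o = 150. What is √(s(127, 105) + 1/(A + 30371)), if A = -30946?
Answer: √1983727/115 ≈ 12.247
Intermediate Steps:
s(n, l) = 150
√(s(127, 105) + 1/(A + 30371)) = √(150 + 1/(-30946 + 30371)) = √(150 + 1/(-575)) = √(150 - 1/575) = √(86249/575) = √1983727/115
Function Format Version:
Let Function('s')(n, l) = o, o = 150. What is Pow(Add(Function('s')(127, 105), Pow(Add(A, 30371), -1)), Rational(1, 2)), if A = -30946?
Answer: Mul(Rational(1, 115), Pow(1983727, Rational(1, 2))) ≈ 12.247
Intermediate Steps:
Function('s')(n, l) = 150
Pow(Add(Function('s')(127, 105), Pow(Add(A, 30371), -1)), Rational(1, 2)) = Pow(Add(150, Pow(Add(-30946, 30371), -1)), Rational(1, 2)) = Pow(Add(150, Pow(-575, -1)), Rational(1, 2)) = Pow(Add(150, Rational(-1, 575)), Rational(1, 2)) = Pow(Rational(86249, 575), Rational(1, 2)) = Mul(Rational(1, 115), Pow(1983727, Rational(1, 2)))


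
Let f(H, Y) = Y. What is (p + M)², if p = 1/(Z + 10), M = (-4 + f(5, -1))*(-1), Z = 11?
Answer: 11236/441 ≈ 25.478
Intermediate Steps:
M = 5 (M = (-4 - 1)*(-1) = -5*(-1) = 5)
p = 1/21 (p = 1/(11 + 10) = 1/21 ≈ 0.047619)
(p + M)² = (1/21 + 5)² = (106/21)² = 11236/441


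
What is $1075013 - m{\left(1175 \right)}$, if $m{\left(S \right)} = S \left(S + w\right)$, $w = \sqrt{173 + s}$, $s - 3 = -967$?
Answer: $-305612 - 1175 i \sqrt{791} \approx -3.0561 \cdot 10^{5} - 33047.0 i$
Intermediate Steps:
$s = -964$ ($s = 3 - 967 = -964$)
$w = i \sqrt{791}$ ($w = \sqrt{173 - 964} = \sqrt{-791} = i \sqrt{791} \approx 28.125 i$)
$m{\left(S \right)} = S \left(S + i \sqrt{791}\right)$
$1075013 - m{\left(1175 \right)} = 1075013 - 1175 \left(1175 + i \sqrt{791}\right) = 1075013 - \left(1380625 + 1175 i \sqrt{791}\right) = -305612 - 1175 i \sqrt{791}$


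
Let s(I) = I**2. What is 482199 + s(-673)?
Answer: 935128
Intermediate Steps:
482199 + s(-673) = 482199 + (-673)**2 = 482199 + 452929 = 935128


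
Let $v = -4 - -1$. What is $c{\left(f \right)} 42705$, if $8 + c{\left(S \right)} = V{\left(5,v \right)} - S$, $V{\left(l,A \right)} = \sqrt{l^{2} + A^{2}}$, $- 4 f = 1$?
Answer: $- \frac{1323855}{4} + 42705 \sqrt{34} \approx -81953.0$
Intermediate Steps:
$f = - \frac{1}{4}$ ($f = \left(- \frac{1}{4}\right) 1 = - \frac{1}{4} \approx -0.25$)
$v = -3$ ($v = -4 + 1 = -3$)
$V{\left(l,A \right)} = \sqrt{A^{2} + l^{2}}$
$c{\left(S \right)} = -8 + \sqrt{34} - S$ ($c{\left(S \right)} = -8 - \left(S - \sqrt{\left(-3\right)^{2} + 5^{2}}\right) = -8 - \left(S - \sqrt{9 + 25}\right) = -8 - \left(S - \sqrt{34}\right) = -8 + \sqrt{34} - S$)
$c{\left(f \right)} 42705 = \left(-8 + \sqrt{34} - - \frac{1}{4}\right) 42705 = \left(-8 + \sqrt{34} + \frac{1}{4}\right) 42705 = \left(- \frac{31}{4} + \sqrt{34}\right) 42705 = - \frac{1323855}{4} + 42705 \sqrt{34}$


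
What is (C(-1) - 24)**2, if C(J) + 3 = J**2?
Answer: 676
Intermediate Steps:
C(J) = -3 + J**2
(C(-1) - 24)**2 = ((-3 + (-1)**2) - 24)**2 = ((-3 + 1) - 24)**2 = (-2 - 24)**2 = (-26)**2 = 676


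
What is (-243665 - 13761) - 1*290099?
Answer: -547525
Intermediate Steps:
(-243665 - 13761) - 1*290099 = -257426 - 290099 = -547525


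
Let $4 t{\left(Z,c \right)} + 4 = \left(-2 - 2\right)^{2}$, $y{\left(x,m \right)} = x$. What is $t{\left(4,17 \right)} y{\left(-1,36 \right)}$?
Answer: $-3$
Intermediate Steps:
$t{\left(Z,c \right)} = 3$ ($t{\left(Z,c \right)} = -1 + \frac{\left(-2 - 2\right)^{2}}{4} = -1 + \frac{\left(-4\right)^{2}}{4} = -1 + \frac{1}{4} \cdot 16 = -1 + 4 = 3$)
$t{\left(4,17 \right)} y{\left(-1,36 \right)} = 3 \left(-1\right) = -3$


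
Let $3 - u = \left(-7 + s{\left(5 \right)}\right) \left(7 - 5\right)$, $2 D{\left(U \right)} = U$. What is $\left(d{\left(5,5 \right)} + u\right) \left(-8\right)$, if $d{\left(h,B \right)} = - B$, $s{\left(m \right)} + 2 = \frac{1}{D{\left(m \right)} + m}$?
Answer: $- \frac{1888}{15} \approx -125.87$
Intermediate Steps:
$D{\left(U \right)} = \frac{U}{2}$
$s{\left(m \right)} = -2 + \frac{2}{3 m}$ ($s{\left(m \right)} = -2 + \frac{1}{\frac{m}{2} + m} = -2 + \frac{1}{\frac{3}{2} m} = -2 + \frac{2}{3 m}$)
$u = \frac{311}{15}$ ($u = 3 - \left(-7 - \left(2 - \frac{2}{3 \cdot 5}\right)\right) \left(7 - 5\right) = 3 - \left(-7 + \left(-2 + \frac{2}{3} \cdot \frac{1}{5}\right)\right) 2 = 3 - \left(-7 + \left(-2 + \frac{2}{15}\right)\right) 2 = 3 - \left(-7 - \frac{28}{15}\right) 2 = 3 - \left(- \frac{133}{15}\right) 2 = 3 - - \frac{266}{15} = 3 + \frac{266}{15} = \frac{311}{15} \approx 20.733$)
$\left(d{\left(5,5 \right)} + u\right) \left(-8\right) = \left(\left(-1\right) 5 + \frac{311}{15}\right) \left(-8\right) = \left(-5 + \frac{311}{15}\right) \left(-8\right) = \frac{236}{15} \left(-8\right) = - \frac{1888}{15}$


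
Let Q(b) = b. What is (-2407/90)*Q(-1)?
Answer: 2407/90 ≈ 26.744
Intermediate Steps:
(-2407/90)*Q(-1) = -2407/90*(-1) = 2407/90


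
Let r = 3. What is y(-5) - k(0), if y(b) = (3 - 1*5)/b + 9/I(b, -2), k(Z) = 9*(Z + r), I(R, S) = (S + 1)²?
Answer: -88/5 ≈ -17.600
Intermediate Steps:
I(R, S) = (1 + S)²
k(Z) = 27 + 9*Z (k(Z) = 9*(Z + 3) = 9*(3 + Z) = 27 + 9*Z)
y(b) = 9 - 2/b (y(b) = (3 - 1*5)/b + 9/((1 - 2)²) = (3 - 5)/b + 9/((-1)²) = -2/b + 9/1 = -2/b + 9*1 = -2/b + 9 = 9 - 2/b)
y(-5) - k(0) = (9 - 2/(-5)) - (27 + 9*0) = (9 - 2*(-⅕)) - (27 + 0) = (9 + ⅖) - 1*27 = 47/5 - 27 = -88/5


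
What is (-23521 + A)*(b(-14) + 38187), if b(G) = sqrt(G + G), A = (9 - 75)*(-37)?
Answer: -804943773 - 42158*I*sqrt(7) ≈ -8.0494e+8 - 1.1154e+5*I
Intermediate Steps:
A = 2442 (A = -66*(-37) = 2442)
b(G) = sqrt(2)*sqrt(G) (b(G) = sqrt(2*G) = sqrt(2)*sqrt(G))
(-23521 + A)*(b(-14) + 38187) = (-23521 + 2442)*(sqrt(2)*sqrt(-14) + 38187) = -21079*(sqrt(2)*(I*sqrt(14)) + 38187) = -21079*(2*I*sqrt(7) + 38187) = -21079*(38187 + 2*I*sqrt(7)) = -804943773 - 42158*I*sqrt(7)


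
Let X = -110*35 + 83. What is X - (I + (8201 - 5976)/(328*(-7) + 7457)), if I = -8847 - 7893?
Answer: 66951428/5161 ≈ 12973.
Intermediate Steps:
X = -3767 (X = -3850 + 83 = -3767)
I = -16740
X - (I + (8201 - 5976)/(328*(-7) + 7457)) = -3767 - (-16740 + (8201 - 5976)/(328*(-7) + 7457)) = -3767 - (-16740 + 2225/(-2296 + 7457)) = -3767 - (-16740 + 2225/5161) = -3767 - 1*(-86392915/5161) = -3767 + 86392915/5161 = 66951428/5161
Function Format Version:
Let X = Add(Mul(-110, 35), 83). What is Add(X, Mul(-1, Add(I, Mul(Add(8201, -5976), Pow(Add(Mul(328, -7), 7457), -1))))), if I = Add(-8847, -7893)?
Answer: Rational(66951428, 5161) ≈ 12973.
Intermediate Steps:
X = -3767 (X = Add(-3850, 83) = -3767)
I = -16740
Add(X, Mul(-1, Add(I, Mul(Add(8201, -5976), Pow(Add(Mul(328, -7), 7457), -1))))) = Add(-3767, Mul(-1, Add(-16740, Mul(Add(8201, -5976), Pow(Add(Mul(328, -7), 7457), -1))))) = Add(-3767, Mul(-1, Add(-16740, Mul(2225, Pow(Add(-2296, 7457), -1))))) = Add(-3767, Mul(-1, Add(-16740, Mul(2225, Pow(5161, -1))))) = Add(-3767, Mul(-1, Add(-16740, Mul(2225, Rational(1, 5161))))) = Add(-3767, Mul(-1, Add(-16740, Rational(2225, 5161)))) = Add(-3767, Mul(-1, Rational(-86392915, 5161))) = Add(-3767, Rational(86392915, 5161)) = Rational(66951428, 5161)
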